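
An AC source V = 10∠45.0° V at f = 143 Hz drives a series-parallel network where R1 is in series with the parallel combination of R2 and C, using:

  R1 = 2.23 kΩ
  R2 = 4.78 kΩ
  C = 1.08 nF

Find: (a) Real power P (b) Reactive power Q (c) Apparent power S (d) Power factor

Step 1 — Angular frequency: ω = 2π·f = 2π·143 = 898.5 rad/s.
Step 2 — Component impedances:
  R1: Z = R = 2230 Ω
  R2: Z = R = 4780 Ω
  C: Z = 1/(jωC) = -j/(ω·C) = 0 - j1.031e+06 Ω
Step 3 — Parallel branch: R2 || C = 1/(1/R2 + 1/C) = 4780 - j22.17 Ω.
Step 4 — Series with R1: Z_total = R1 + (R2 || C) = 7010 - j22.17 Ω = 7010∠-0.2° Ω.
Step 5 — Source phasor: V = 10∠45.0° V = 7.071 + j7.071 V.
Step 6 — Current: I = V / Z = 0.001006 + j0.001012 A = 0.001427∠45.2° A.
Step 7 — Complex power: S = V·I* = 0.01427 - j4.512e-05 VA.
Step 8 — Real power: P = Re(S) = 0.01427 W.
Step 9 — Reactive power: Q = Im(S) = -4.512e-05 VAR.
Step 10 — Apparent power: |S| = 0.01427 VA.
Step 11 — Power factor: PF = P/|S| = 1 (leading).

(a) P = 0.01427 W  (b) Q = -4.512e-05 VAR  (c) S = 0.01427 VA  (d) PF = 1 (leading)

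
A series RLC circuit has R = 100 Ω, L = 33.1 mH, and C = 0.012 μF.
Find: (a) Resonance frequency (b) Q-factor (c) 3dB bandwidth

Step 1 — Resonance: ω₀ = 1/√(LC) = 1/√(0.0331·1.2e-08) = 5.018e+04 rad/s.
Step 2 — f₀ = ω₀/(2π) = 7986 Hz.
Step 3 — Series Q: Q = ω₀L/R = 5.018e+04·0.0331/100 = 16.61.
Step 4 — Bandwidth: Δω = ω₀/Q = 3021 rad/s; BW = Δω/(2π) = 480.8 Hz.

(a) f₀ = 7986 Hz  (b) Q = 16.61  (c) BW = 480.8 Hz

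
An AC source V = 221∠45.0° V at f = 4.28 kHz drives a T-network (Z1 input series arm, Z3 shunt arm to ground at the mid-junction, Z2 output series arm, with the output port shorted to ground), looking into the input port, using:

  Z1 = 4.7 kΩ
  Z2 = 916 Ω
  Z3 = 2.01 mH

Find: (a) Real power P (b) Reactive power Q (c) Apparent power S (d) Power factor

Step 1 — Angular frequency: ω = 2π·f = 2π·4280 = 2.689e+04 rad/s.
Step 2 — Component impedances:
  Z1: Z = R = 4700 Ω
  Z2: Z = R = 916 Ω
  Z3: Z = jωL = j·2.689e+04·0.00201 = 0 + j54.05 Ω
Step 3 — With the output port shorted to ground, the output series arm Z2 runs from the junction to ground; the shunt arm Z3 also runs from the junction to ground. They appear in parallel: Z3 || Z2 = 3.179 + j53.87 Ω.
Step 4 — Series with input arm Z1: Z_in = Z1 + (Z3 || Z2) = 4703 + j53.87 Ω = 4703∠0.7° Ω.
Step 5 — Source phasor: V = 221∠45.0° V = 156.3 + j156.3 V.
Step 6 — Current: I = V / Z = 0.0336 + j0.03284 A = 0.04699∠44.3° A.
Step 7 — Complex power: S = V·I* = 10.38 + j0.1189 VA.
Step 8 — Real power: P = Re(S) = 10.38 W.
Step 9 — Reactive power: Q = Im(S) = 0.1189 VAR.
Step 10 — Apparent power: |S| = 10.38 VA.
Step 11 — Power factor: PF = P/|S| = 0.9999 (lagging).

(a) P = 10.38 W  (b) Q = 0.1189 VAR  (c) S = 10.38 VA  (d) PF = 0.9999 (lagging)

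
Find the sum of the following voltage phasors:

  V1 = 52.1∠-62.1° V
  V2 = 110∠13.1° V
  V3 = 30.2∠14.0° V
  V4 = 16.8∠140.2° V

Step 1 — Convert each phasor to rectangular form:
  V1 = 52.1·(cos(-62.1°) + j·sin(-62.1°)) = 24.38 - j46.04 V
  V2 = 110·(cos(13.1°) + j·sin(13.1°)) = 107.1 + j24.93 V
  V3 = 30.2·(cos(14.0°) + j·sin(14.0°)) = 29.3 + j7.306 V
  V4 = 16.8·(cos(140.2°) + j·sin(140.2°)) = -12.91 + j10.75 V
Step 2 — Sum components: V_total = 147.9 - j3.053 V.
Step 3 — Convert to polar: |V_total| = 147.9 V, ∠V_total = -1.2°.

V_total = 147.9∠-1.2° V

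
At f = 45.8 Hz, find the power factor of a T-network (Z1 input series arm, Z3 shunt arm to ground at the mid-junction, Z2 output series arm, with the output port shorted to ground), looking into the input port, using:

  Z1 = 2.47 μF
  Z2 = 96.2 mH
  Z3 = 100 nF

Step 1 — Angular frequency: ω = 2π·f = 2π·45.8 = 287.8 rad/s.
Step 2 — Component impedances:
  Z1: Z = 1/(jωC) = -j/(ω·C) = 0 - j1407 Ω
  Z2: Z = jωL = j·287.8·0.0962 = 0 + j27.68 Ω
  Z3: Z = 1/(jωC) = -j/(ω·C) = 0 - j3.475e+04 Ω
Step 3 — With the output port shorted to ground, the output series arm Z2 runs from the junction to ground; the shunt arm Z3 also runs from the junction to ground. They appear in parallel: Z3 || Z2 = 0 + j27.71 Ω.
Step 4 — Series with input arm Z1: Z_in = Z1 + (Z3 || Z2) = 0 - j1379 Ω = 1379∠-90.0° Ω.
Step 5 — Power factor: PF = cos(φ) = Re(Z)/|Z| = 0/1379 = 0.
Step 6 — Type: Im(Z) = -1379 ⇒ leading (phase φ = -90.0°).

PF = 0 (leading, φ = -90.0°)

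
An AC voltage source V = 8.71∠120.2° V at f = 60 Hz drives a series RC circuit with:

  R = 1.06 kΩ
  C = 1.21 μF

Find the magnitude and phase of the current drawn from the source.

Step 1 — Angular frequency: ω = 2π·f = 2π·60 = 377 rad/s.
Step 2 — Component impedances:
  R: Z = R = 1060 Ω
  C: Z = 1/(jωC) = -j/(ω·C) = 0 - j2192 Ω
Step 3 — Series combination: Z_total = R + C = 1060 - j2192 Ω = 2435∠-64.2° Ω.
Step 4 — Source phasor: V = 8.71∠120.2° V = -4.381 + j7.528 V.
Step 5 — Ohm's law: I = V / Z_total = (-4.381 + j7.528) / (1060 - j2192) = -0.003566 - j0.0002741 A.
Step 6 — Convert to polar: |I| = 0.003577 A, ∠I = -175.6°.

I = 0.003577∠-175.6° A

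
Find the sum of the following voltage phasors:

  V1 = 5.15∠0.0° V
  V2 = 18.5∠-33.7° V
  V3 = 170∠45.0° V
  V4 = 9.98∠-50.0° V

Step 1 — Convert each phasor to rectangular form:
  V1 = 5.15·(cos(0.0°) + j·sin(0.0°)) = 5.15 V
  V2 = 18.5·(cos(-33.7°) + j·sin(-33.7°)) = 15.39 - j10.26 V
  V3 = 170·(cos(45.0°) + j·sin(45.0°)) = 120.2 + j120.2 V
  V4 = 9.98·(cos(-50.0°) + j·sin(-50.0°)) = 6.415 - j7.645 V
Step 2 — Sum components: V_total = 147.2 + j102.3 V.
Step 3 — Convert to polar: |V_total| = 179.2 V, ∠V_total = 34.8°.

V_total = 179.2∠34.8° V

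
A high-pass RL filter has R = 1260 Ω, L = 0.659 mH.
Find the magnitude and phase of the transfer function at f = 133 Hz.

Step 1 — Angular frequency: ω = 2π·133 = 835.7 rad/s.
Step 2 — Transfer function: H(jω) = jωL/(R + jωL).
Step 3 — Numerator jωL = j·0.5507; denominator R + jωL = 1260 + j0.5507.
Step 4 — H = 1.91e-07 + j0.0004371.
Step 5 — Magnitude: |H| = 0.0004371 (-67.2 dB); phase: φ = 90.0°.

|H| = 0.0004371 (-67.2 dB), φ = 90.0°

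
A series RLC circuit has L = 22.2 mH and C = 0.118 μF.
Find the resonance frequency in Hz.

Step 1 — Resonance condition Im(Z)=0 gives ω₀ = 1/√(LC).
Step 2 — ω₀ = 1/√(0.0222·1.18e-07) = 1.954e+04 rad/s.
Step 3 — f₀ = ω₀/(2π) = 3110 Hz.

f₀ = 3110 Hz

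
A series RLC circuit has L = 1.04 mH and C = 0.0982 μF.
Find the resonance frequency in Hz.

Step 1 — Resonance condition Im(Z)=0 gives ω₀ = 1/√(LC).
Step 2 — ω₀ = 1/√(0.00104·9.82e-08) = 9.895e+04 rad/s.
Step 3 — f₀ = ω₀/(2π) = 1.575e+04 Hz.

f₀ = 1.575e+04 Hz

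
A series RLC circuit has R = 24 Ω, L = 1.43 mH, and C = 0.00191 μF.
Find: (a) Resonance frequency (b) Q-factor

Step 1 — Resonance condition Im(Z)=0 gives ω₀ = 1/√(LC).
Step 2 — ω₀ = 1/√(0.00143·1.91e-09) = 6.051e+05 rad/s.
Step 3 — f₀ = ω₀/(2π) = 9.63e+04 Hz.
Step 4 — Series Q: Q = ω₀L/R = 6.051e+05·0.00143/24 = 36.05.

(a) f₀ = 9.63e+04 Hz  (b) Q = 36.05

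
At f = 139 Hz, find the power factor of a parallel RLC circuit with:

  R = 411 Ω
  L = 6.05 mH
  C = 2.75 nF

Step 1 — Angular frequency: ω = 2π·f = 2π·139 = 873.4 rad/s.
Step 2 — Component impedances:
  R: Z = R = 411 Ω
  L: Z = jωL = j·873.4·0.00605 = 0 + j5.284 Ω
  C: Z = 1/(jωC) = -j/(ω·C) = 0 - j4.164e+05 Ω
Step 3 — Parallel combination: 1/Z_total = 1/R + 1/L + 1/C; Z_total = 0.06792 + j5.283 Ω = 5.283∠89.3° Ω.
Step 4 — Power factor: PF = cos(φ) = Re(Z)/|Z| = 0.06792/5.283 = 0.01286.
Step 5 — Type: Im(Z) = 5.283 ⇒ lagging (phase φ = 89.3°).

PF = 0.01286 (lagging, φ = 89.3°)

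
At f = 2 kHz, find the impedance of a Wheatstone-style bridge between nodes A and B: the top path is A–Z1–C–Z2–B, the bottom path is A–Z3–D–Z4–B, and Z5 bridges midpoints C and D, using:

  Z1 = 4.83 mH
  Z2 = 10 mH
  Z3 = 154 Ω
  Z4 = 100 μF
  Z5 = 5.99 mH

Step 1 — Angular frequency: ω = 2π·f = 2π·2000 = 1.257e+04 rad/s.
Step 2 — Component impedances:
  Z1: Z = jωL = j·1.257e+04·0.00483 = 0 + j60.7 Ω
  Z2: Z = jωL = j·1.257e+04·0.01 = 0 + j125.7 Ω
  Z3: Z = R = 154 Ω
  Z4: Z = 1/(jωC) = -j/(ω·C) = 0 - j0.7958 Ω
  Z5: Z = jωL = j·1.257e+04·0.00599 = 0 + j75.27 Ω
Step 3 — Bridge requires nodal analysis (the Z5 bridge couples midpoints C and D, so the two paths cannot be reduced to a simple series/parallel combination). Setting node B to ground and injecting 1 A at node A, the 3-node admittance system at A, C, D solves to V_A = Z_AB = 50.84 + j71.92 Ω = 88.07∠54.7° Ω.

Z = 50.84 + j71.92 Ω = 88.07∠54.7° Ω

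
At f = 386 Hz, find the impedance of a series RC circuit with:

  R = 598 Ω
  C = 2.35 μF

Step 1 — Angular frequency: ω = 2π·f = 2π·386 = 2425 rad/s.
Step 2 — Component impedances:
  R: Z = R = 598 Ω
  C: Z = 1/(jωC) = -j/(ω·C) = 0 - j175.5 Ω
Step 3 — Series combination: Z_total = R + C = 598 - j175.5 Ω = 623.2∠-16.4° Ω.

Z = 598 - j175.5 Ω = 623.2∠-16.4° Ω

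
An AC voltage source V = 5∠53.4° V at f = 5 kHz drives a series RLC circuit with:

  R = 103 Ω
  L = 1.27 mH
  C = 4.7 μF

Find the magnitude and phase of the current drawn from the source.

Step 1 — Angular frequency: ω = 2π·f = 2π·5000 = 3.142e+04 rad/s.
Step 2 — Component impedances:
  R: Z = R = 103 Ω
  L: Z = jωL = j·3.142e+04·0.00127 = 0 + j39.9 Ω
  C: Z = 1/(jωC) = -j/(ω·C) = 0 - j6.773 Ω
Step 3 — Series combination: Z_total = R + L + C = 103 + j33.13 Ω = 108.2∠17.8° Ω.
Step 4 — Source phasor: V = 5∠53.4° V = 2.981 + j4.014 V.
Step 5 — Ohm's law: I = V / Z_total = (2.981 + j4.014) / (103 + j33.13) = 0.03759 + j0.02688 A.
Step 6 — Convert to polar: |I| = 0.04621 A, ∠I = 35.6°.

I = 0.04621∠35.6° A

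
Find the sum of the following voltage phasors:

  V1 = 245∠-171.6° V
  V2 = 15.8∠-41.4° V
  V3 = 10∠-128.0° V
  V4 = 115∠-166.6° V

Step 1 — Convert each phasor to rectangular form:
  V1 = 245·(cos(-171.6°) + j·sin(-171.6°)) = -242.4 - j35.79 V
  V2 = 15.8·(cos(-41.4°) + j·sin(-41.4°)) = 11.85 - j10.45 V
  V3 = 10·(cos(-128.0°) + j·sin(-128.0°)) = -6.157 - j7.88 V
  V4 = 115·(cos(-166.6°) + j·sin(-166.6°)) = -111.9 - j26.65 V
Step 2 — Sum components: V_total = -348.5 - j80.77 V.
Step 3 — Convert to polar: |V_total| = 357.8 V, ∠V_total = -167.0°.

V_total = 357.8∠-167.0° V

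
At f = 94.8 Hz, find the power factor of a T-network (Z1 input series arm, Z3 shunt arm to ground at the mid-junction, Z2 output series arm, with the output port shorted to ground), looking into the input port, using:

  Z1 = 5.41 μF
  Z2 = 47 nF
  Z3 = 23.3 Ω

Step 1 — Angular frequency: ω = 2π·f = 2π·94.8 = 595.6 rad/s.
Step 2 — Component impedances:
  Z1: Z = 1/(jωC) = -j/(ω·C) = 0 - j310.3 Ω
  Z2: Z = 1/(jωC) = -j/(ω·C) = 0 - j3.572e+04 Ω
  Z3: Z = R = 23.3 Ω
Step 3 — With the output port shorted to ground, the output series arm Z2 runs from the junction to ground; the shunt arm Z3 also runs from the junction to ground. They appear in parallel: Z3 || Z2 = 23.3 - j0.0152 Ω.
Step 4 — Series with input arm Z1: Z_in = Z1 + (Z3 || Z2) = 23.3 - j310.3 Ω = 311.2∠-85.7° Ω.
Step 5 — Power factor: PF = cos(φ) = Re(Z)/|Z| = 23.3/311.2 = 0.07487.
Step 6 — Type: Im(Z) = -310.3 ⇒ leading (phase φ = -85.7°).

PF = 0.07487 (leading, φ = -85.7°)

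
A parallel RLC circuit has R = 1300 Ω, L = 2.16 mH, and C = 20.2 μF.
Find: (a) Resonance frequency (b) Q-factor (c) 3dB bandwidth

Step 1 — Resonance: ω₀ = 1/√(LC) = 1/√(0.00216·2.02e-05) = 4787 rad/s.
Step 2 — f₀ = ω₀/(2π) = 761.9 Hz.
Step 3 — Parallel Q: Q = R/(ω₀L) = 1300/(4787·0.00216) = 125.7.
Step 4 — Bandwidth: Δω = ω₀/Q = 38.08 rad/s; BW = Δω/(2π) = 6.061 Hz.

(a) f₀ = 761.9 Hz  (b) Q = 125.7  (c) BW = 6.061 Hz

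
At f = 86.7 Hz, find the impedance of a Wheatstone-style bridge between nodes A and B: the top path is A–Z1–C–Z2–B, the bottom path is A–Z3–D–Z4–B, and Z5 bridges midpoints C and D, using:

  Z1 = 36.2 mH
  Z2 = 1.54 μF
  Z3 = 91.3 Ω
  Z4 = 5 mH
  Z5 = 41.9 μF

Step 1 — Angular frequency: ω = 2π·f = 2π·86.7 = 544.8 rad/s.
Step 2 — Component impedances:
  Z1: Z = jωL = j·544.8·0.0362 = 0 + j19.72 Ω
  Z2: Z = 1/(jωC) = -j/(ω·C) = 0 - j1192 Ω
  Z3: Z = R = 91.3 Ω
  Z4: Z = jωL = j·544.8·0.005 = 0 + j2.724 Ω
  Z5: Z = 1/(jωC) = -j/(ω·C) = 0 - j43.81 Ω
Step 3 — Bridge requires nodal analysis (the Z5 bridge couples midpoints C and D, so the two paths cannot be reduced to a simple series/parallel combination). Setting node B to ground and injecting 1 A at node A, the 3-node admittance system at A, C, D solves to V_A = Z_AB = 5.288 - j18.69 Ω = 19.43∠-74.2° Ω.

Z = 5.288 - j18.69 Ω = 19.43∠-74.2° Ω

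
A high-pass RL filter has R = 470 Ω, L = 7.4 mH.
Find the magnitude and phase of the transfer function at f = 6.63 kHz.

Step 1 — Angular frequency: ω = 2π·6630 = 4.166e+04 rad/s.
Step 2 — Transfer function: H(jω) = jωL/(R + jωL).
Step 3 — Numerator jωL = j·308.3; denominator R + jωL = 470 + j308.3.
Step 4 — H = 0.3008 + j0.4586.
Step 5 — Magnitude: |H| = 0.5484 (-5.2 dB); phase: φ = 56.7°.

|H| = 0.5484 (-5.2 dB), φ = 56.7°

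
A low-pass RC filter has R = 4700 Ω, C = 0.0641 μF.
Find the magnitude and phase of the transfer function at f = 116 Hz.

Step 1 — Angular frequency: ω = 2π·116 = 728.8 rad/s.
Step 2 — Transfer function: H(jω) = 1/(1 + jωRC).
Step 3 — Denominator: 1 + jωRC = 1 + j·728.8·4700·6.41e-08 = 1 + j0.2196.
Step 4 — H = 0.954 - j0.2095.
Step 5 — Magnitude: |H| = 0.9767 (-0.2 dB); phase: φ = -12.4°.

|H| = 0.9767 (-0.2 dB), φ = -12.4°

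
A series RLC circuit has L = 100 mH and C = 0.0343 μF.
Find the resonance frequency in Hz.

Step 1 — Resonance condition Im(Z)=0 gives ω₀ = 1/√(LC).
Step 2 — ω₀ = 1/√(0.1·3.43e-08) = 1.707e+04 rad/s.
Step 3 — f₀ = ω₀/(2π) = 2718 Hz.

f₀ = 2718 Hz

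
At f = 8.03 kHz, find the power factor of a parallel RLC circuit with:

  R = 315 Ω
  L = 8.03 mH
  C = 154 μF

Step 1 — Angular frequency: ω = 2π·f = 2π·8030 = 5.045e+04 rad/s.
Step 2 — Component impedances:
  R: Z = R = 315 Ω
  L: Z = jωL = j·5.045e+04·0.00803 = 0 + j405.1 Ω
  C: Z = 1/(jωC) = -j/(ω·C) = 0 - j0.1287 Ω
Step 3 — Parallel combination: 1/Z_total = 1/R + 1/L + 1/C; Z_total = 5.262e-05 - j0.1287 Ω = 0.1287∠-90.0° Ω.
Step 4 — Power factor: PF = cos(φ) = Re(Z)/|Z| = 5.2618e-05/0.12874 = 0.0004087.
Step 5 — Type: Im(Z) = -0.1287 ⇒ leading (phase φ = -90.0°).

PF = 0.0004087 (leading, φ = -90.0°)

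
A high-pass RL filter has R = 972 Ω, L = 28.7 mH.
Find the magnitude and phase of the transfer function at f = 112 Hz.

Step 1 — Angular frequency: ω = 2π·112 = 703.7 rad/s.
Step 2 — Transfer function: H(jω) = jωL/(R + jωL).
Step 3 — Numerator jωL = j·20.2; denominator R + jωL = 972 + j20.2.
Step 4 — H = 0.0004316 + j0.02077.
Step 5 — Magnitude: |H| = 0.02077 (-33.6 dB); phase: φ = 88.8°.

|H| = 0.02077 (-33.6 dB), φ = 88.8°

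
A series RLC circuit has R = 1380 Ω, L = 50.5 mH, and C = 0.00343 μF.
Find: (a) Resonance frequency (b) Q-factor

Step 1 — Resonance condition Im(Z)=0 gives ω₀ = 1/√(LC).
Step 2 — ω₀ = 1/√(0.0505·3.43e-09) = 7.598e+04 rad/s.
Step 3 — f₀ = ω₀/(2π) = 1.209e+04 Hz.
Step 4 — Series Q: Q = ω₀L/R = 7.598e+04·0.0505/1380 = 2.78.

(a) f₀ = 1.209e+04 Hz  (b) Q = 2.78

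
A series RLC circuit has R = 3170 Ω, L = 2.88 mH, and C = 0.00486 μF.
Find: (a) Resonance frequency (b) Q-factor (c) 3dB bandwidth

Step 1 — Resonance: ω₀ = 1/√(LC) = 1/√(0.00288·4.86e-09) = 2.673e+05 rad/s.
Step 2 — f₀ = ω₀/(2π) = 4.254e+04 Hz.
Step 3 — Series Q: Q = ω₀L/R = 2.673e+05·0.00288/3170 = 0.2428.
Step 4 — Bandwidth: Δω = ω₀/Q = 1.101e+06 rad/s; BW = Δω/(2π) = 1.752e+05 Hz.

(a) f₀ = 4.254e+04 Hz  (b) Q = 0.2428  (c) BW = 1.752e+05 Hz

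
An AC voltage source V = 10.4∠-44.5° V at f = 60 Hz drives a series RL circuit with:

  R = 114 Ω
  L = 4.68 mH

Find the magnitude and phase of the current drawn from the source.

Step 1 — Angular frequency: ω = 2π·f = 2π·60 = 377 rad/s.
Step 2 — Component impedances:
  R: Z = R = 114 Ω
  L: Z = jωL = j·377·0.00468 = 0 + j1.764 Ω
Step 3 — Series combination: Z_total = R + L = 114 + j1.764 Ω = 114∠0.9° Ω.
Step 4 — Source phasor: V = 10.4∠-44.5° V = 7.418 - j7.289 V.
Step 5 — Ohm's law: I = V / Z_total = (7.418 - j7.289) / (114 + j1.764) = 0.06406 - j0.06493 A.
Step 6 — Convert to polar: |I| = 0.09122 A, ∠I = -45.4°.

I = 0.09122∠-45.4° A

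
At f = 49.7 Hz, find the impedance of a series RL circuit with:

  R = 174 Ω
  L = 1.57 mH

Step 1 — Angular frequency: ω = 2π·f = 2π·49.7 = 312.3 rad/s.
Step 2 — Component impedances:
  R: Z = R = 174 Ω
  L: Z = jωL = j·312.3·0.00157 = 0 + j0.4903 Ω
Step 3 — Series combination: Z_total = R + L = 174 + j0.4903 Ω = 174∠0.2° Ω.

Z = 174 + j0.4903 Ω = 174∠0.2° Ω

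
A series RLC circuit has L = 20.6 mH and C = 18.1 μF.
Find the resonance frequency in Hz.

Step 1 — Resonance condition Im(Z)=0 gives ω₀ = 1/√(LC).
Step 2 — ω₀ = 1/√(0.0206·1.81e-05) = 1638 rad/s.
Step 3 — f₀ = ω₀/(2π) = 260.6 Hz.

f₀ = 260.6 Hz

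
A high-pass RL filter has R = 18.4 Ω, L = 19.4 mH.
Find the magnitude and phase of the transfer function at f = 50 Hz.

Step 1 — Angular frequency: ω = 2π·50 = 314.2 rad/s.
Step 2 — Transfer function: H(jω) = jωL/(R + jωL).
Step 3 — Numerator jωL = j·6.095; denominator R + jωL = 18.4 + j6.095.
Step 4 — H = 0.09887 + j0.2985.
Step 5 — Magnitude: |H| = 0.3144 (-10.0 dB); phase: φ = 71.7°.

|H| = 0.3144 (-10.0 dB), φ = 71.7°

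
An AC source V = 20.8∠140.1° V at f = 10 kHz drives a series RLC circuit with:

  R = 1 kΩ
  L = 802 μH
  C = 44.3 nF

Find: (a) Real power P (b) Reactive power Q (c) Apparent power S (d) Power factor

Step 1 — Angular frequency: ω = 2π·f = 2π·1e+04 = 6.283e+04 rad/s.
Step 2 — Component impedances:
  R: Z = R = 1000 Ω
  L: Z = jωL = j·6.283e+04·0.000802 = 0 + j50.39 Ω
  C: Z = 1/(jωC) = -j/(ω·C) = 0 - j359.3 Ω
Step 3 — Series combination: Z_total = R + L + C = 1000 - j308.9 Ω = 1047∠-17.2° Ω.
Step 4 — Source phasor: V = 20.8∠140.1° V = -15.96 + j13.34 V.
Step 5 — Current: I = V / Z = -0.01833 + j0.007681 A = 0.01987∠157.3° A.
Step 6 — Complex power: S = V·I* = 0.395 - j0.122 VA.
Step 7 — Real power: P = Re(S) = 0.395 W.
Step 8 — Reactive power: Q = Im(S) = -0.122 VAR.
Step 9 — Apparent power: |S| = 0.4134 VA.
Step 10 — Power factor: PF = P/|S| = 0.9555 (leading).

(a) P = 0.395 W  (b) Q = -0.122 VAR  (c) S = 0.4134 VA  (d) PF = 0.9555 (leading)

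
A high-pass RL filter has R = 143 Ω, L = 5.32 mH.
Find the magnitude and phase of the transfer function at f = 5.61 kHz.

Step 1 — Angular frequency: ω = 2π·5610 = 3.525e+04 rad/s.
Step 2 — Transfer function: H(jω) = jωL/(R + jωL).
Step 3 — Numerator jωL = j·187.5; denominator R + jωL = 143 + j187.5.
Step 4 — H = 0.6323 + j0.4822.
Step 5 — Magnitude: |H| = 0.7952 (-2.0 dB); phase: φ = 37.3°.

|H| = 0.7952 (-2.0 dB), φ = 37.3°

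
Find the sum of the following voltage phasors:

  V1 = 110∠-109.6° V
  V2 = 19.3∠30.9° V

Step 1 — Convert each phasor to rectangular form:
  V1 = 110·(cos(-109.6°) + j·sin(-109.6°)) = -36.9 - j103.6 V
  V2 = 19.3·(cos(30.9°) + j·sin(30.9°)) = 16.56 + j9.911 V
Step 2 — Sum components: V_total = -20.34 - j93.71 V.
Step 3 — Convert to polar: |V_total| = 95.9 V, ∠V_total = -102.2°.

V_total = 95.9∠-102.2° V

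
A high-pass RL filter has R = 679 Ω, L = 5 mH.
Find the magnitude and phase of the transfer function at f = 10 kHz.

Step 1 — Angular frequency: ω = 2π·1e+04 = 6.283e+04 rad/s.
Step 2 — Transfer function: H(jω) = jωL/(R + jωL).
Step 3 — Numerator jωL = j·314.2; denominator R + jωL = 679 + j314.2.
Step 4 — H = 0.1763 + j0.3811.
Step 5 — Magnitude: |H| = 0.4199 (-7.5 dB); phase: φ = 65.2°.

|H| = 0.4199 (-7.5 dB), φ = 65.2°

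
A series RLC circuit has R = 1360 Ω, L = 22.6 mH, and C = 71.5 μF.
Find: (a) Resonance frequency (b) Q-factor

Step 1 — Resonance condition Im(Z)=0 gives ω₀ = 1/√(LC).
Step 2 — ω₀ = 1/√(0.0226·7.15e-05) = 786.7 rad/s.
Step 3 — f₀ = ω₀/(2π) = 125.2 Hz.
Step 4 — Series Q: Q = ω₀L/R = 786.7·0.0226/1360 = 0.01307.

(a) f₀ = 125.2 Hz  (b) Q = 0.01307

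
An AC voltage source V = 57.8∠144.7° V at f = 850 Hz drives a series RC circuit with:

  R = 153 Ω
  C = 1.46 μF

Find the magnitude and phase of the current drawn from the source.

Step 1 — Angular frequency: ω = 2π·f = 2π·850 = 5341 rad/s.
Step 2 — Component impedances:
  R: Z = R = 153 Ω
  C: Z = 1/(jωC) = -j/(ω·C) = 0 - j128.2 Ω
Step 3 — Series combination: Z_total = R + C = 153 - j128.2 Ω = 199.6∠-40.0° Ω.
Step 4 — Source phasor: V = 57.8∠144.7° V = -47.17 + j33.4 V.
Step 5 — Ohm's law: I = V / Z_total = (-47.17 + j33.4) / (153 - j128.2) = -0.2886 - j0.02357 A.
Step 6 — Convert to polar: |I| = 0.2895 A, ∠I = -175.3°.

I = 0.2895∠-175.3° A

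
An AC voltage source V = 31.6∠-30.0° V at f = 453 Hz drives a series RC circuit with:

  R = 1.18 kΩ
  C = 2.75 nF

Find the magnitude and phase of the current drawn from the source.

Step 1 — Angular frequency: ω = 2π·f = 2π·453 = 2846 rad/s.
Step 2 — Component impedances:
  R: Z = R = 1180 Ω
  C: Z = 1/(jωC) = -j/(ω·C) = 0 - j1.278e+05 Ω
Step 3 — Series combination: Z_total = R + C = 1180 - j1.278e+05 Ω = 1.278e+05∠-89.5° Ω.
Step 4 — Source phasor: V = 31.6∠-30.0° V = 27.37 - j15.8 V.
Step 5 — Ohm's law: I = V / Z_total = (27.37 - j15.8) / (1180 - j1.278e+05) = 0.0001256 + j0.000213 A.
Step 6 — Convert to polar: |I| = 0.0002473 A, ∠I = 59.5°.

I = 0.0002473∠59.5° A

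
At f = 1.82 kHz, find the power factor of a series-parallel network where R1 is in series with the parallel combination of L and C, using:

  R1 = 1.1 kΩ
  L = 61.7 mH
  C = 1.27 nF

Step 1 — Angular frequency: ω = 2π·f = 2π·1820 = 1.144e+04 rad/s.
Step 2 — Component impedances:
  R1: Z = R = 1100 Ω
  L: Z = jωL = j·1.144e+04·0.0617 = 0 + j705.6 Ω
  C: Z = 1/(jωC) = -j/(ω·C) = 0 - j6.886e+04 Ω
Step 3 — Parallel branch: L || C = 1/(1/L + 1/C) = 0 + j712.9 Ω.
Step 4 — Series with R1: Z_total = R1 + (L || C) = 1100 + j712.9 Ω = 1311∠32.9° Ω.
Step 5 — Power factor: PF = cos(φ) = Re(Z)/|Z| = 1100/1310.8 = 0.8392.
Step 6 — Type: Im(Z) = 712.9 ⇒ lagging (phase φ = 32.9°).

PF = 0.8392 (lagging, φ = 32.9°)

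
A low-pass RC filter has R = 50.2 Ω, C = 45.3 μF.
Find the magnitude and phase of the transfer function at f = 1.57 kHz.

Step 1 — Angular frequency: ω = 2π·1570 = 9865 rad/s.
Step 2 — Transfer function: H(jω) = 1/(1 + jωRC).
Step 3 — Denominator: 1 + jωRC = 1 + j·9865·50.2·4.53e-05 = 1 + j22.43.
Step 4 — H = 0.001983 - j0.04449.
Step 5 — Magnitude: |H| = 0.04453 (-27.0 dB); phase: φ = -87.4°.

|H| = 0.04453 (-27.0 dB), φ = -87.4°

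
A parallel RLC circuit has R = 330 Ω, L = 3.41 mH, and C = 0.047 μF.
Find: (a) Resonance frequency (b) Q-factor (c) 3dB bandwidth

Step 1 — Resonance: ω₀ = 1/√(LC) = 1/√(0.00341·4.7e-08) = 7.899e+04 rad/s.
Step 2 — f₀ = ω₀/(2π) = 1.257e+04 Hz.
Step 3 — Parallel Q: Q = R/(ω₀L) = 330/(7.899e+04·0.00341) = 1.225.
Step 4 — Bandwidth: Δω = ω₀/Q = 6.447e+04 rad/s; BW = Δω/(2π) = 1.026e+04 Hz.

(a) f₀ = 1.257e+04 Hz  (b) Q = 1.225  (c) BW = 1.026e+04 Hz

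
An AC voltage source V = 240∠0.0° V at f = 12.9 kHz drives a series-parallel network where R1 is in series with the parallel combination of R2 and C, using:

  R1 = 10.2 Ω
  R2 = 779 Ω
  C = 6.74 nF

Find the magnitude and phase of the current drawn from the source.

Step 1 — Angular frequency: ω = 2π·f = 2π·1.29e+04 = 8.105e+04 rad/s.
Step 2 — Component impedances:
  R1: Z = R = 10.2 Ω
  R2: Z = R = 779 Ω
  C: Z = 1/(jωC) = -j/(ω·C) = 0 - j1831 Ω
Step 3 — Parallel branch: R2 || C = 1/(1/R2 + 1/C) = 659.6 - j280.7 Ω.
Step 4 — Series with R1: Z_total = R1 + (R2 || C) = 669.8 - j280.7 Ω = 726.2∠-22.7° Ω.
Step 5 — Source phasor: V = 240∠0.0° V = 240 V.
Step 6 — Ohm's law: I = V / Z_total = (240) / (669.8 - j280.7) = 0.3048 + j0.1277 A.
Step 7 — Convert to polar: |I| = 0.3305 A, ∠I = 22.7°.

I = 0.3305∠22.7° A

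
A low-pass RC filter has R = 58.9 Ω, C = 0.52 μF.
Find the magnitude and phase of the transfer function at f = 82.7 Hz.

Step 1 — Angular frequency: ω = 2π·82.7 = 519.6 rad/s.
Step 2 — Transfer function: H(jω) = 1/(1 + jωRC).
Step 3 — Denominator: 1 + jωRC = 1 + j·519.6·58.9·5.2e-07 = 1 + j0.01591.
Step 4 — H = 0.9997 - j0.01591.
Step 5 — Magnitude: |H| = 0.9999 (-0.0 dB); phase: φ = -0.9°.

|H| = 0.9999 (-0.0 dB), φ = -0.9°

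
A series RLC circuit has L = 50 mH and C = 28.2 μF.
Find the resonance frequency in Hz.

Step 1 — Resonance condition Im(Z)=0 gives ω₀ = 1/√(LC).
Step 2 — ω₀ = 1/√(0.05·2.82e-05) = 842.2 rad/s.
Step 3 — f₀ = ω₀/(2π) = 134 Hz.

f₀ = 134 Hz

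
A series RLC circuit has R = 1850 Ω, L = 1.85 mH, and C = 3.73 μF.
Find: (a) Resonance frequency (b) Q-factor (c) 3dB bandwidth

Step 1 — Resonance: ω₀ = 1/√(LC) = 1/√(0.00185·3.73e-06) = 1.204e+04 rad/s.
Step 2 — f₀ = ω₀/(2π) = 1916 Hz.
Step 3 — Series Q: Q = ω₀L/R = 1.204e+04·0.00185/1850 = 0.01204.
Step 4 — Bandwidth: Δω = ω₀/Q = 1e+06 rad/s; BW = Δω/(2π) = 1.592e+05 Hz.

(a) f₀ = 1916 Hz  (b) Q = 0.01204  (c) BW = 1.592e+05 Hz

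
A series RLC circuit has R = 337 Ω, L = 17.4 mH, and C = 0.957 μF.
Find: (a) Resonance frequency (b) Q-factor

Step 1 — Resonance condition Im(Z)=0 gives ω₀ = 1/√(LC).
Step 2 — ω₀ = 1/√(0.0174·9.57e-07) = 7749 rad/s.
Step 3 — f₀ = ω₀/(2π) = 1233 Hz.
Step 4 — Series Q: Q = ω₀L/R = 7749·0.0174/337 = 0.4001.

(a) f₀ = 1233 Hz  (b) Q = 0.4001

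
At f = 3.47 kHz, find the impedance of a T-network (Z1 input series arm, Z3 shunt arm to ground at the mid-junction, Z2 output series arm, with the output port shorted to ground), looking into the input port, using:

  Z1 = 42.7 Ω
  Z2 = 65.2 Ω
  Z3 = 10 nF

Step 1 — Angular frequency: ω = 2π·f = 2π·3470 = 2.18e+04 rad/s.
Step 2 — Component impedances:
  Z1: Z = R = 42.7 Ω
  Z2: Z = R = 65.2 Ω
  Z3: Z = 1/(jωC) = -j/(ω·C) = 0 - j4587 Ω
Step 3 — With the output port shorted to ground, the output series arm Z2 runs from the junction to ground; the shunt arm Z3 also runs from the junction to ground. They appear in parallel: Z3 || Z2 = 65.19 - j0.9267 Ω.
Step 4 — Series with input arm Z1: Z_in = Z1 + (Z3 || Z2) = 107.9 - j0.9267 Ω = 107.9∠-0.5° Ω.

Z = 107.9 - j0.9267 Ω = 107.9∠-0.5° Ω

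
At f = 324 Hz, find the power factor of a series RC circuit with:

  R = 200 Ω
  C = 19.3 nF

Step 1 — Angular frequency: ω = 2π·f = 2π·324 = 2036 rad/s.
Step 2 — Component impedances:
  R: Z = R = 200 Ω
  C: Z = 1/(jωC) = -j/(ω·C) = 0 - j2.545e+04 Ω
Step 3 — Series combination: Z_total = R + C = 200 - j2.545e+04 Ω = 2.545e+04∠-89.5° Ω.
Step 4 — Power factor: PF = cos(φ) = Re(Z)/|Z| = 200/25453 = 0.007858.
Step 5 — Type: Im(Z) = -2.545e+04 ⇒ leading (phase φ = -89.5°).

PF = 0.007858 (leading, φ = -89.5°)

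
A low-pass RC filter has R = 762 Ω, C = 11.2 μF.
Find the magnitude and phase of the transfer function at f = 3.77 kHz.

Step 1 — Angular frequency: ω = 2π·3770 = 2.369e+04 rad/s.
Step 2 — Transfer function: H(jω) = 1/(1 + jωRC).
Step 3 — Denominator: 1 + jωRC = 1 + j·2.369e+04·762·1.12e-05 = 1 + j202.2.
Step 4 — H = 2.447e-05 - j0.004946.
Step 5 — Magnitude: |H| = 0.004947 (-46.1 dB); phase: φ = -89.7°.

|H| = 0.004947 (-46.1 dB), φ = -89.7°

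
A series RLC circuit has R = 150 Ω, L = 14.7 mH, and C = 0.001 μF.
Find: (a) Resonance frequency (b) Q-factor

Step 1 — Resonance condition Im(Z)=0 gives ω₀ = 1/√(LC).
Step 2 — ω₀ = 1/√(0.0147·1e-09) = 2.608e+05 rad/s.
Step 3 — f₀ = ω₀/(2π) = 4.151e+04 Hz.
Step 4 — Series Q: Q = ω₀L/R = 2.608e+05·0.0147/150 = 25.56.

(a) f₀ = 4.151e+04 Hz  (b) Q = 25.56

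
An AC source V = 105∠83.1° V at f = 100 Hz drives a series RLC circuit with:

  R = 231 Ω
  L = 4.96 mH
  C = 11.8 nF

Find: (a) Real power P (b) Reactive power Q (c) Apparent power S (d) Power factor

Step 1 — Angular frequency: ω = 2π·f = 2π·100 = 628.3 rad/s.
Step 2 — Component impedances:
  R: Z = R = 231 Ω
  L: Z = jωL = j·628.3·0.00496 = 0 + j3.116 Ω
  C: Z = 1/(jωC) = -j/(ω·C) = 0 - j1.349e+05 Ω
Step 3 — Series combination: Z_total = R + L + C = 231 - j1.349e+05 Ω = 1.349e+05∠-89.9° Ω.
Step 4 — Source phasor: V = 105∠83.1° V = 12.61 + j104.2 V.
Step 5 — Current: I = V / Z = -0.0007727 + j9.485e-05 A = 0.0007785∠173.0° A.
Step 6 — Complex power: S = V·I* = 0.00014 - j0.08174 VA.
Step 7 — Real power: P = Re(S) = 0.00014 W.
Step 8 — Reactive power: Q = Im(S) = -0.08174 VAR.
Step 9 — Apparent power: |S| = 0.08174 VA.
Step 10 — Power factor: PF = P/|S| = 0.001713 (leading).

(a) P = 0.00014 W  (b) Q = -0.08174 VAR  (c) S = 0.08174 VA  (d) PF = 0.001713 (leading)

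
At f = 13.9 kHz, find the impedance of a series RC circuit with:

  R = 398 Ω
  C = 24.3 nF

Step 1 — Angular frequency: ω = 2π·f = 2π·1.39e+04 = 8.734e+04 rad/s.
Step 2 — Component impedances:
  R: Z = R = 398 Ω
  C: Z = 1/(jωC) = -j/(ω·C) = 0 - j471.2 Ω
Step 3 — Series combination: Z_total = R + C = 398 - j471.2 Ω = 616.8∠-49.8° Ω.

Z = 398 - j471.2 Ω = 616.8∠-49.8° Ω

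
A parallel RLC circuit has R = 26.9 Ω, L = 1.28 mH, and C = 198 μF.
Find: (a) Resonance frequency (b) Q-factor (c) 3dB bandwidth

Step 1 — Resonance: ω₀ = 1/√(LC) = 1/√(0.00128·0.000198) = 1986 rad/s.
Step 2 — f₀ = ω₀/(2π) = 316.1 Hz.
Step 3 — Parallel Q: Q = R/(ω₀L) = 26.9/(1986·0.00128) = 10.58.
Step 4 — Bandwidth: Δω = ω₀/Q = 187.8 rad/s; BW = Δω/(2π) = 29.88 Hz.

(a) f₀ = 316.1 Hz  (b) Q = 10.58  (c) BW = 29.88 Hz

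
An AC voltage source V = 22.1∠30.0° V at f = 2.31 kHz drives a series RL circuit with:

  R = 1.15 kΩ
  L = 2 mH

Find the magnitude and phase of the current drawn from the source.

Step 1 — Angular frequency: ω = 2π·f = 2π·2310 = 1.451e+04 rad/s.
Step 2 — Component impedances:
  R: Z = R = 1150 Ω
  L: Z = jωL = j·1.451e+04·0.002 = 0 + j29.03 Ω
Step 3 — Series combination: Z_total = R + L = 1150 + j29.03 Ω = 1150∠1.4° Ω.
Step 4 — Source phasor: V = 22.1∠30.0° V = 19.14 + j11.05 V.
Step 5 — Ohm's law: I = V / Z_total = (19.14 + j11.05) / (1150 + j29.03) = 0.01687 + j0.009183 A.
Step 6 — Convert to polar: |I| = 0.01921 A, ∠I = 28.6°.

I = 0.01921∠28.6° A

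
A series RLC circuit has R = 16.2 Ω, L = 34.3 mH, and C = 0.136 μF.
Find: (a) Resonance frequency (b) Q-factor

Step 1 — Resonance condition Im(Z)=0 gives ω₀ = 1/√(LC).
Step 2 — ω₀ = 1/√(0.0343·1.36e-07) = 1.464e+04 rad/s.
Step 3 — f₀ = ω₀/(2π) = 2330 Hz.
Step 4 — Series Q: Q = ω₀L/R = 1.464e+04·0.0343/16.2 = 31.

(a) f₀ = 2330 Hz  (b) Q = 31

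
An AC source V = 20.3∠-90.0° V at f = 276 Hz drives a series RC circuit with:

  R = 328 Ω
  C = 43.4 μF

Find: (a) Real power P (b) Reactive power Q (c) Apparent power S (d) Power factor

Step 1 — Angular frequency: ω = 2π·f = 2π·276 = 1734 rad/s.
Step 2 — Component impedances:
  R: Z = R = 328 Ω
  C: Z = 1/(jωC) = -j/(ω·C) = 0 - j13.29 Ω
Step 3 — Series combination: Z_total = R + C = 328 - j13.29 Ω = 328.3∠-2.3° Ω.
Step 4 — Source phasor: V = 20.3∠-90.0° V = 0 - j20.3 V.
Step 5 — Current: I = V / Z = 0.002503 - j0.06179 A = 0.06184∠-87.7° A.
Step 6 — Complex power: S = V·I* = 1.254 - j0.05081 VA.
Step 7 — Real power: P = Re(S) = 1.254 W.
Step 8 — Reactive power: Q = Im(S) = -0.05081 VAR.
Step 9 — Apparent power: |S| = 1.255 VA.
Step 10 — Power factor: PF = P/|S| = 0.9992 (leading).

(a) P = 1.254 W  (b) Q = -0.05081 VAR  (c) S = 1.255 VA  (d) PF = 0.9992 (leading)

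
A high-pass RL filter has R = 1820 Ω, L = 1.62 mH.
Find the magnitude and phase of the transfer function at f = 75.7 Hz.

Step 1 — Angular frequency: ω = 2π·75.7 = 475.6 rad/s.
Step 2 — Transfer function: H(jω) = jωL/(R + jωL).
Step 3 — Numerator jωL = j·0.7705; denominator R + jωL = 1820 + j0.7705.
Step 4 — H = 1.792e-07 + j0.0004234.
Step 5 — Magnitude: |H| = 0.0004234 (-67.5 dB); phase: φ = 90.0°.

|H| = 0.0004234 (-67.5 dB), φ = 90.0°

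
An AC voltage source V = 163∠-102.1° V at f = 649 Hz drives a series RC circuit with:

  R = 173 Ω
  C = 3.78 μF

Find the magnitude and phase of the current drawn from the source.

Step 1 — Angular frequency: ω = 2π·f = 2π·649 = 4078 rad/s.
Step 2 — Component impedances:
  R: Z = R = 173 Ω
  C: Z = 1/(jωC) = -j/(ω·C) = 0 - j64.88 Ω
Step 3 — Series combination: Z_total = R + C = 173 - j64.88 Ω = 184.8∠-20.6° Ω.
Step 4 — Source phasor: V = 163∠-102.1° V = -34.17 - j159.4 V.
Step 5 — Ohm's law: I = V / Z_total = (-34.17 - j159.4) / (173 - j64.88) = 0.1297 - j0.8726 A.
Step 6 — Convert to polar: |I| = 0.8822 A, ∠I = -81.5°.

I = 0.8822∠-81.5° A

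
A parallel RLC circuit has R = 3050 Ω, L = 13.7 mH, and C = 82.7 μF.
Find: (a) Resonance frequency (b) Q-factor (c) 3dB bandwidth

Step 1 — Resonance: ω₀ = 1/√(LC) = 1/√(0.0137·8.27e-05) = 939.5 rad/s.
Step 2 — f₀ = ω₀/(2π) = 149.5 Hz.
Step 3 — Parallel Q: Q = R/(ω₀L) = 3050/(939.5·0.0137) = 237.
Step 4 — Bandwidth: Δω = ω₀/Q = 3.965 rad/s; BW = Δω/(2π) = 0.631 Hz.

(a) f₀ = 149.5 Hz  (b) Q = 237  (c) BW = 0.631 Hz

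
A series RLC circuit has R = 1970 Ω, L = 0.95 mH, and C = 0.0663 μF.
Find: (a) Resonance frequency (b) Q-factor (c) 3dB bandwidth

Step 1 — Resonance condition Im(Z)=0 gives ω₀ = 1/√(LC).
Step 2 — ω₀ = 1/√(0.00095·6.63e-08) = 1.26e+05 rad/s.
Step 3 — f₀ = ω₀/(2π) = 2.005e+04 Hz.
Step 4 — Series Q: Q = ω₀L/R = 1.26e+05·0.00095/1970 = 0.06076.
Step 5 — 3dB bandwidth: Δω = ω₀/Q = 2.074e+06 rad/s; BW = Δω/(2π) = 3.3e+05 Hz.

(a) f₀ = 2.005e+04 Hz  (b) Q = 0.06076  (c) BW = 3.3e+05 Hz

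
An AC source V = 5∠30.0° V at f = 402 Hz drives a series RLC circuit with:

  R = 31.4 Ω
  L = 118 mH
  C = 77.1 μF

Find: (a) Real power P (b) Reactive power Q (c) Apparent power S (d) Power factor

Step 1 — Angular frequency: ω = 2π·f = 2π·402 = 2526 rad/s.
Step 2 — Component impedances:
  R: Z = R = 31.4 Ω
  L: Z = jωL = j·2526·0.118 = 0 + j298 Ω
  C: Z = 1/(jωC) = -j/(ω·C) = 0 - j5.135 Ω
Step 3 — Series combination: Z_total = R + L + C = 31.4 + j292.9 Ω = 294.6∠83.9° Ω.
Step 4 — Source phasor: V = 5∠30.0° V = 4.33 + j2.5 V.
Step 5 — Current: I = V / Z = 0.01 - j0.01371 A = 0.01697∠-53.9° A.
Step 6 — Complex power: S = V·I* = 0.009045 + j0.08438 VA.
Step 7 — Real power: P = Re(S) = 0.009045 W.
Step 8 — Reactive power: Q = Im(S) = 0.08438 VAR.
Step 9 — Apparent power: |S| = 0.08486 VA.
Step 10 — Power factor: PF = P/|S| = 0.1066 (lagging).

(a) P = 0.009045 W  (b) Q = 0.08438 VAR  (c) S = 0.08486 VA  (d) PF = 0.1066 (lagging)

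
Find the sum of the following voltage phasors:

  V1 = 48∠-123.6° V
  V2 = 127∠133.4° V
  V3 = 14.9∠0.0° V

Step 1 — Convert each phasor to rectangular form:
  V1 = 48·(cos(-123.6°) + j·sin(-123.6°)) = -26.56 - j39.98 V
  V2 = 127·(cos(133.4°) + j·sin(133.4°)) = -87.26 + j92.27 V
  V3 = 14.9·(cos(0.0°) + j·sin(0.0°)) = 14.9 V
Step 2 — Sum components: V_total = -98.92 + j52.29 V.
Step 3 — Convert to polar: |V_total| = 111.9 V, ∠V_total = 152.1°.

V_total = 111.9∠152.1° V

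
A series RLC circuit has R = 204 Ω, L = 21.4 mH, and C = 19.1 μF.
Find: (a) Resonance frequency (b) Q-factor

Step 1 — Resonance condition Im(Z)=0 gives ω₀ = 1/√(LC).
Step 2 — ω₀ = 1/√(0.0214·1.91e-05) = 1564 rad/s.
Step 3 — f₀ = ω₀/(2π) = 248.9 Hz.
Step 4 — Series Q: Q = ω₀L/R = 1564·0.0214/204 = 0.1641.

(a) f₀ = 248.9 Hz  (b) Q = 0.1641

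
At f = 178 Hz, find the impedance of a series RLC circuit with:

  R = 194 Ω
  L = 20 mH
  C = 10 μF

Step 1 — Angular frequency: ω = 2π·f = 2π·178 = 1118 rad/s.
Step 2 — Component impedances:
  R: Z = R = 194 Ω
  L: Z = jωL = j·1118·0.02 = 0 + j22.37 Ω
  C: Z = 1/(jωC) = -j/(ω·C) = 0 - j89.41 Ω
Step 3 — Series combination: Z_total = R + L + C = 194 - j67.04 Ω = 205.3∠-19.1° Ω.

Z = 194 - j67.04 Ω = 205.3∠-19.1° Ω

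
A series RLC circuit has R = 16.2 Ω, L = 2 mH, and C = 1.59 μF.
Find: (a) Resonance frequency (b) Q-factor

Step 1 — Resonance condition Im(Z)=0 gives ω₀ = 1/√(LC).
Step 2 — ω₀ = 1/√(0.002·1.59e-06) = 1.773e+04 rad/s.
Step 3 — f₀ = ω₀/(2π) = 2822 Hz.
Step 4 — Series Q: Q = ω₀L/R = 1.773e+04·0.002/16.2 = 2.189.

(a) f₀ = 2822 Hz  (b) Q = 2.189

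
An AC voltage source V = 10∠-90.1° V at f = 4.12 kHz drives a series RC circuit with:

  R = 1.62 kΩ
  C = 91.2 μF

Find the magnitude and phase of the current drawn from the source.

Step 1 — Angular frequency: ω = 2π·f = 2π·4120 = 2.589e+04 rad/s.
Step 2 — Component impedances:
  R: Z = R = 1620 Ω
  C: Z = 1/(jωC) = -j/(ω·C) = 0 - j0.4236 Ω
Step 3 — Series combination: Z_total = R + C = 1620 - j0.4236 Ω = 1620∠-0.0° Ω.
Step 4 — Source phasor: V = 10∠-90.1° V = -0.01745 - j10 V.
Step 5 — Ohm's law: I = V / Z_total = (-0.01745 - j10) / (1620 - j0.4236) = -9.16e-06 - j0.006173 A.
Step 6 — Convert to polar: |I| = 0.006173 A, ∠I = -90.1°.

I = 0.006173∠-90.1° A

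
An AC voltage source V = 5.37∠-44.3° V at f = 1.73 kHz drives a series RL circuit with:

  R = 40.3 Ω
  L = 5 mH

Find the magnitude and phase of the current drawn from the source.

Step 1 — Angular frequency: ω = 2π·f = 2π·1730 = 1.087e+04 rad/s.
Step 2 — Component impedances:
  R: Z = R = 40.3 Ω
  L: Z = jωL = j·1.087e+04·0.005 = 0 + j54.35 Ω
Step 3 — Series combination: Z_total = R + L = 40.3 + j54.35 Ω = 67.66∠53.4° Ω.
Step 4 — Source phasor: V = 5.37∠-44.3° V = 3.843 - j3.75 V.
Step 5 — Ohm's law: I = V / Z_total = (3.843 - j3.75) / (40.3 + j54.35) = -0.01069 - j0.07864 A.
Step 6 — Convert to polar: |I| = 0.07937 A, ∠I = -97.7°.

I = 0.07937∠-97.7° A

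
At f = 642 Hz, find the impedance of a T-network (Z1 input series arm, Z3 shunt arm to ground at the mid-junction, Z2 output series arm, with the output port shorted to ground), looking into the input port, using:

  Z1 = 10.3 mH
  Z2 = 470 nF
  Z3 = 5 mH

Step 1 — Angular frequency: ω = 2π·f = 2π·642 = 4034 rad/s.
Step 2 — Component impedances:
  Z1: Z = jωL = j·4034·0.0103 = 0 + j41.55 Ω
  Z2: Z = 1/(jωC) = -j/(ω·C) = 0 - j527.5 Ω
  Z3: Z = jωL = j·4034·0.005 = 0 + j20.17 Ω
Step 3 — With the output port shorted to ground, the output series arm Z2 runs from the junction to ground; the shunt arm Z3 also runs from the junction to ground. They appear in parallel: Z3 || Z2 = 0 + j20.97 Ω.
Step 4 — Series with input arm Z1: Z_in = Z1 + (Z3 || Z2) = 0 + j62.52 Ω = 62.52∠90.0° Ω.

Z = 0 + j62.52 Ω = 62.52∠90.0° Ω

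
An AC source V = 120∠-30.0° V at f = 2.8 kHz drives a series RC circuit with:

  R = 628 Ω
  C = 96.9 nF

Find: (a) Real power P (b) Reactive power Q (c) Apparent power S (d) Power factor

Step 1 — Angular frequency: ω = 2π·f = 2π·2800 = 1.759e+04 rad/s.
Step 2 — Component impedances:
  R: Z = R = 628 Ω
  C: Z = 1/(jωC) = -j/(ω·C) = 0 - j586.6 Ω
Step 3 — Series combination: Z_total = R + C = 628 - j586.6 Ω = 859.3∠-43.0° Ω.
Step 4 — Source phasor: V = 120∠-30.0° V = 103.9 - j60 V.
Step 5 — Current: I = V / Z = 0.136 + j0.03153 A = 0.1396∠13.0° A.
Step 6 — Complex power: S = V·I* = 12.25 - j11.44 VA.
Step 7 — Real power: P = Re(S) = 12.25 W.
Step 8 — Reactive power: Q = Im(S) = -11.44 VAR.
Step 9 — Apparent power: |S| = 16.76 VA.
Step 10 — Power factor: PF = P/|S| = 0.7308 (leading).

(a) P = 12.25 W  (b) Q = -11.44 VAR  (c) S = 16.76 VA  (d) PF = 0.7308 (leading)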